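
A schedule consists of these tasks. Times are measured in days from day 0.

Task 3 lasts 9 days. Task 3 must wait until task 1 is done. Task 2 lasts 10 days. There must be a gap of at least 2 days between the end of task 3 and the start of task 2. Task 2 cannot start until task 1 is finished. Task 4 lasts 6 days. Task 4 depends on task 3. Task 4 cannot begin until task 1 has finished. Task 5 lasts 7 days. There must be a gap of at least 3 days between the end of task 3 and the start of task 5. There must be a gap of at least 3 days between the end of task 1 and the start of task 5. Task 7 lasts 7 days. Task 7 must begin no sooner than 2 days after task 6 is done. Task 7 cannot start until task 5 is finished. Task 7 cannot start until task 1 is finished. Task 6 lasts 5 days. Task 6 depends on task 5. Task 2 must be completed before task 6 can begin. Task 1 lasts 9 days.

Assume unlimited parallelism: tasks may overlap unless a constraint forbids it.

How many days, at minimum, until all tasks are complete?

Task 1 can start immediately at day 0; it finishes at day 9.
Task 3 waits on task 1 (finishes day 9), so it starts at day 9 and finishes at 9 + 9 = day 18.
For task 5: task 3 (finishes day 18, plus 3-day gap → day 21); task 1 (finishes day 9, plus 3-day gap → day 12). Taking the maximum gives a start of day 21, and it finishes at 21 + 7 = day 28.
Task 4 cannot start until task 3 (finishes day 18); task 1 (finishes day 9). The controlling bound is day 18, so task 4 finishes at 18 + 6 = day 24.
Task 2 needs all of task 3 (finishes day 18, plus 2-day gap → day 20); task 1 (finishes day 9). That puts its earliest start at day 20; it finishes at 20 + 10 = day 30.
Task 6 needs all of task 5 (finishes day 28); task 2 (finishes day 30). That puts its earliest start at day 30; it finishes at 30 + 5 = day 35.
For task 7: task 6 (finishes day 35, plus 2-day gap → day 37); task 5 (finishes day 28); task 1 (finishes day 9). Taking the maximum gives a start of day 37, and it finishes at 37 + 7 = day 44.
All tasks are finished once the last one completes. Finish times: Task 1 at 9, Task 2 at 30, Task 3 at 18, Task 4 at 24, Task 5 at 28, Task 6 at 35, Task 7 at 44. The latest is day 44.

44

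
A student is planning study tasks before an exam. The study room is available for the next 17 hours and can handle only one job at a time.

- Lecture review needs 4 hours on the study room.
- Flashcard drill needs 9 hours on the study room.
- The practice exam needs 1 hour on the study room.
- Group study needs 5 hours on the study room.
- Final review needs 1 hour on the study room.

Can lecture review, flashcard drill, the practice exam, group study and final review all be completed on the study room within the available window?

Running back to back, the jobs need 4 + 9 + 1 + 5 + 1 = 20 hours on the study room.
Since 20 > 17, they cannot all fit.

No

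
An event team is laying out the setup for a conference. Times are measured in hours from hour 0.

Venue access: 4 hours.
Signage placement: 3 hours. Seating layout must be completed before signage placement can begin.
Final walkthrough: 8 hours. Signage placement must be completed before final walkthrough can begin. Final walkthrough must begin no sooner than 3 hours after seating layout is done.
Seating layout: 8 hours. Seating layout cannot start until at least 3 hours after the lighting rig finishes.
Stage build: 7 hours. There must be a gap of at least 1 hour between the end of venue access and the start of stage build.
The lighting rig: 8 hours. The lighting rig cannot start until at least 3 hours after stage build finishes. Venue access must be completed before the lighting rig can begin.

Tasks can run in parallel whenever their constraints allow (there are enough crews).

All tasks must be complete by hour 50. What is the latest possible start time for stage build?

Final walkthrough has no dependents, so it just needs to finish by hour 50. Starting by 50 − 8 = hour 42 achieves that.
Signage placement must finish before final walkthrough (must start by hour 42). With a 3-hour duration, signage placement must start by 42 − 3 = hour 39.
Seating layout must finish in time for signage placement (must start by hour 39); final walkthrough (must start by hour 42, minus 3-hour gap → hour 39). The tightest is hour 39, so seating layout must start by 39 − 8 = hour 31.
Since seating layout (must start by hour 31, minus 3-hour gap → hour 28) depends on it, the lighting rig must finish by hour 28. Backing off its 8-hour duration gives a latest start of hour 20.
Stage build has to be done before the lighting rig (must start by hour 20, minus 3-hour gap → hour 17). That means finishing by hour 17, i.e. starting by 17 − 7 = hour 10.

10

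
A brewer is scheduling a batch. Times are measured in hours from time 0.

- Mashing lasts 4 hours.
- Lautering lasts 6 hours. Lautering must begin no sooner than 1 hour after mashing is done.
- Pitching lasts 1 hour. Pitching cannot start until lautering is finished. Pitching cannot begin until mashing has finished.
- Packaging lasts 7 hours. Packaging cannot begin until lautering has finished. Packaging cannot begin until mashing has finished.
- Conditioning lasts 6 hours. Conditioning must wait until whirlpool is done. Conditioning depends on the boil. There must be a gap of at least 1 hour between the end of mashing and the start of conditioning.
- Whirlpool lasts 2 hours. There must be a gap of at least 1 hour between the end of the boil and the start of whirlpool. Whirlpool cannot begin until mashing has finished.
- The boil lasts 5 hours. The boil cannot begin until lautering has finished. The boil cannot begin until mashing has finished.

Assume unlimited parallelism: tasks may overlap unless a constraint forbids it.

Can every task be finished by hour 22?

No

Nothing blocks mashing, so it runs from hour 0 to hour 4.
Lautering waits on mashing (finishes hour 4, plus 1-hour gap → hour 5), so it starts at hour 5 and finishes at 5 + 6 = hour 11.
For packaging: lautering (finishes hour 11); mashing (finishes hour 4). Taking the maximum gives a start of hour 11, and it finishes at 11 + 7 = hour 18.
Pitching has to wait for lautering (finishes hour 11); mashing (finishes hour 4). The latest of these is hour 11, so pitching runs hour 11 to 11 + 1 = hour 12.
The boil cannot start until lautering (finishes hour 11); mashing (finishes hour 4). The controlling bound is hour 11, so the boil finishes at 11 + 5 = hour 16.
For whirlpool: the boil (finishes hour 16, plus 1-hour gap → hour 17); mashing (finishes hour 4). Taking the maximum gives a start of hour 17, and it finishes at 17 + 2 = hour 19.
Conditioning has to wait for whirlpool (finishes hour 19); the boil (finishes hour 16); mashing (finishes hour 4, plus 1-hour gap → hour 5). The latest of these is hour 19, so conditioning runs hour 19 to 19 + 6 = hour 25.
The earliest everything can be done is hour 25, which is after the deadline of 22, so it is not possible.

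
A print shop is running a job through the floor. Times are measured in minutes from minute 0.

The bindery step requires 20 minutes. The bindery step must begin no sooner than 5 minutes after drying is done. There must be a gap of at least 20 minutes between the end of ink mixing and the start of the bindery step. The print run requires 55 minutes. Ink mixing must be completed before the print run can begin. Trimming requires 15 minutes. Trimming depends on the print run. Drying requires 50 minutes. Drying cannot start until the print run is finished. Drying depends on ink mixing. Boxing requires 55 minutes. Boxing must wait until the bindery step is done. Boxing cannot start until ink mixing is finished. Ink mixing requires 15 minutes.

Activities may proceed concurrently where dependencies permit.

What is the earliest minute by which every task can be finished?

Nothing blocks ink mixing, so it runs from minute 0 to minute 15.
The print run cannot begin until ink mixing (finishes minute 15). It runs from minute 15 to 15 + 55 = minute 70.
Trimming cannot begin until the print run (finishes minute 70). It runs from minute 70 to 70 + 15 = minute 85.
For drying: the print run (finishes minute 70); ink mixing (finishes minute 15). Taking the maximum gives a start of minute 70, and it finishes at 70 + 50 = minute 120.
The bindery step cannot start until drying (finishes minute 120, plus 5-minute gap → minute 125); ink mixing (finishes minute 15, plus 20-minute gap → minute 35). The controlling bound is minute 125, so the bindery step finishes at 125 + 20 = minute 145.
Boxing has to wait for the bindery step (finishes minute 145); ink mixing (finishes minute 15). The latest of these is minute 145, so boxing runs minute 145 to 145 + 55 = minute 200.
All tasks are finished once the last one completes. Finish times: Ink mixing at 15, The print run at 70, Drying at 120, Trimming at 85, The bindery step at 145, Boxing at 200. The latest is minute 200.

200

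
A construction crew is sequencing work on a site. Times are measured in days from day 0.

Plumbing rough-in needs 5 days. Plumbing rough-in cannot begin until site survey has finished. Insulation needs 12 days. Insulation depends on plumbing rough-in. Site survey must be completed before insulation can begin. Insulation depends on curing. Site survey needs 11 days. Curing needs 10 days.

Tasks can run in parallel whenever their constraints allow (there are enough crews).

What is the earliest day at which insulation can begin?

Curing has no prerequisites, so it starts at day 0 and finishes at day 10.
Site survey can start immediately at day 0; it finishes at day 11.
Plumbing rough-in waits on site survey (finishes day 11), so it starts at day 11 and finishes at 11 + 5 = day 16.
Insulation waits on plumbing rough-in (finishes day 16); site survey (finishes day 11); curing (finishes day 10). The latest of these is day 16, which is the earliest insulation can start.

16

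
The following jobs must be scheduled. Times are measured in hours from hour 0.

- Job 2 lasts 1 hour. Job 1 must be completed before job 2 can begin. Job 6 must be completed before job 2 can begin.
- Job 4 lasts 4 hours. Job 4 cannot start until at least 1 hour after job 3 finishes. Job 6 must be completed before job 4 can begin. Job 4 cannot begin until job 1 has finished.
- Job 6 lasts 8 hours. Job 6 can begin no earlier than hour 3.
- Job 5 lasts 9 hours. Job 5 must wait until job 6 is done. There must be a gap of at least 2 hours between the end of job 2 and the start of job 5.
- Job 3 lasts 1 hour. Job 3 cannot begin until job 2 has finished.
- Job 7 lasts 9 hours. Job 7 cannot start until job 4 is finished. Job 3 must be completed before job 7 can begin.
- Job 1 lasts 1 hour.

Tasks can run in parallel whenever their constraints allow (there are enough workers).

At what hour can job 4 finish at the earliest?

18

Job 6 waits on its own release at hour 3, so it starts at hour 3 and finishes at 3 + 8 = hour 11.
Nothing blocks job 1, so it runs from hour 0 to hour 1.
For job 2: job 1 (finishes hour 1); job 6 (finishes hour 11). Taking the maximum gives a start of hour 11, and it finishes at 11 + 1 = hour 12.
Job 3 cannot begin until job 2 (finishes hour 12). It runs from hour 12 to 12 + 1 = hour 13.
Job 4 cannot start until job 3 (finishes hour 13, plus 1-hour gap → hour 14); job 6 (finishes hour 11); job 1 (finishes hour 1). The controlling bound is hour 14, so job 4 finishes at 14 + 4 = hour 18.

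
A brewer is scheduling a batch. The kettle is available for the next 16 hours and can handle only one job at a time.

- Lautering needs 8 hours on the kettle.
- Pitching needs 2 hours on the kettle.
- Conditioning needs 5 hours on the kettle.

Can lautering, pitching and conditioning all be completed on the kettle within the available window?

Yes

Running back to back, the jobs need 8 + 2 + 5 = 15 hours on the kettle.
Since 15 ≤ 16, they fit within the window.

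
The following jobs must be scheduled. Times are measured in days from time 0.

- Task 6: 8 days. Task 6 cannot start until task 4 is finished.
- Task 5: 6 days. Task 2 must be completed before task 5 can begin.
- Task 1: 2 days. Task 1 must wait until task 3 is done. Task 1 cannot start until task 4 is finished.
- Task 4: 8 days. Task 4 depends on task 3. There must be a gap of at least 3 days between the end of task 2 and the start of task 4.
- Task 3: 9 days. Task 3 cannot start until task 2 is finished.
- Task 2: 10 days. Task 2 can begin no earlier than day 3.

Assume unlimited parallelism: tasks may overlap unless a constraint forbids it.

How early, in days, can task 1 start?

30

Task 2 waits on its own release at day 3, so it starts at day 3 and finishes at 3 + 10 = day 13.
Task 3 cannot begin until task 2 (finishes day 13). It runs from day 13 to 13 + 9 = day 22.
Task 4 cannot start until task 3 (finishes day 22); task 2 (finishes day 13, plus 3-day gap → day 16). The controlling bound is day 22, so task 4 finishes at 22 + 8 = day 30.
Task 1 waits on task 3 (finishes day 22); task 4 (finishes day 30). The latest of these is day 30, which is the earliest task 1 can start.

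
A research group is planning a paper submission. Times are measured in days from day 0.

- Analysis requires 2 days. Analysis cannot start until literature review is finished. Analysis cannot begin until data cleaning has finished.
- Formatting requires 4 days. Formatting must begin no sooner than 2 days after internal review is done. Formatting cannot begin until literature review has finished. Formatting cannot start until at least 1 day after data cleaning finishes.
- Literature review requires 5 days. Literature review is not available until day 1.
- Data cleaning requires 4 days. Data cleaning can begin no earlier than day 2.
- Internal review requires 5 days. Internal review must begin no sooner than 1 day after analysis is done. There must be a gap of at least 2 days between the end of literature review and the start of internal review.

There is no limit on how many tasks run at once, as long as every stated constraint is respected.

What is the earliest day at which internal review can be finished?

Data cleaning waits on its own release at day 2, so it starts at day 2 and finishes at 2 + 4 = day 6.
After its own release at day 1, literature review can start at day 1 and finishes at day 6.
Analysis has to wait for literature review (finishes day 6); data cleaning (finishes day 6). The latest of these is day 6, so analysis runs day 6 to 6 + 2 = day 8.
Internal review cannot start until analysis (finishes day 8, plus 1-day gap → day 9); literature review (finishes day 6, plus 2-day gap → day 8). The controlling bound is day 9, so internal review finishes at 9 + 5 = day 14.

14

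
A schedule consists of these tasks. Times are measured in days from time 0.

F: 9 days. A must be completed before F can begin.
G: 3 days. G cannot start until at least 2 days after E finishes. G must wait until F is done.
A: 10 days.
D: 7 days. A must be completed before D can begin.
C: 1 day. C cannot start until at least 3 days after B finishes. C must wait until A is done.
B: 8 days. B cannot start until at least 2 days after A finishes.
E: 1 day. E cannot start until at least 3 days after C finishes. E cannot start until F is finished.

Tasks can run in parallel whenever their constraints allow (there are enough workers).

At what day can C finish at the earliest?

24

A can start immediately at day 0; it finishes at day 10.
After A (finishes day 10, plus 2-day gap → day 12), B can start at day 12 and finishes at day 20.
For C: B (finishes day 20, plus 3-day gap → day 23); A (finishes day 10). Taking the maximum gives a start of day 23, and it finishes at 23 + 1 = day 24.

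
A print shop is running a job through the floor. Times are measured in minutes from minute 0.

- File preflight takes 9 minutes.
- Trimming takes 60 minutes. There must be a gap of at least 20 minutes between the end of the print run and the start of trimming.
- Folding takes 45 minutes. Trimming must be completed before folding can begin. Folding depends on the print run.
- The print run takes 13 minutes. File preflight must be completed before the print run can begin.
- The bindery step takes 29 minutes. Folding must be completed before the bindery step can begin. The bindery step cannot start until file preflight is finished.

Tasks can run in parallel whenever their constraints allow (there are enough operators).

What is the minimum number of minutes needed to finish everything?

176

Nothing blocks file preflight, so it runs from minute 0 to minute 9.
The print run waits on file preflight (finishes minute 9), so it starts at minute 9 and finishes at 9 + 13 = minute 22.
After the print run (finishes minute 22, plus 20-minute gap → minute 42), trimming can start at minute 42 and finishes at minute 102.
Folding has to wait for trimming (finishes minute 102); the print run (finishes minute 22). The latest of these is minute 102, so folding runs minute 102 to 102 + 45 = minute 147.
For the bindery step: folding (finishes minute 147); file preflight (finishes minute 9). Taking the maximum gives a start of minute 147, and it finishes at 147 + 29 = minute 176.
All tasks are finished once the last one completes. Finish times: File preflight at 9, The print run at 22, Trimming at 102, Folding at 147, The bindery step at 176. The latest is minute 176.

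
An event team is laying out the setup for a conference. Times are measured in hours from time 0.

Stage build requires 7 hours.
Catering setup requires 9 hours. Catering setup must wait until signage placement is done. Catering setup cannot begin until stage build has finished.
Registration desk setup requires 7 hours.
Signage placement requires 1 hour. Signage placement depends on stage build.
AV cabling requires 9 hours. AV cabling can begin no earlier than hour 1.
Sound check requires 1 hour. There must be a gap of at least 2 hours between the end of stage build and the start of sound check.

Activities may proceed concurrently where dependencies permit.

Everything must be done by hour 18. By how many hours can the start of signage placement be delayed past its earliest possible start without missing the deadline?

Stage build can start immediately at hour 0; it finishes at hour 7.
Signage placement cannot begin until stage build (finishes hour 7). It runs from hour 7 to 7 + 1 = hour 8.

Working backward from the deadline:
To finish by hour 18, catering setup (duration 9) must start no later than hour 9.
Since catering setup (must start by hour 9) depends on it, signage placement must finish by hour 9. Backing off its 1-hour duration gives a latest start of hour 8.
So signage placement can start as early as hour 7 and as late as hour 8, giving 8 − 7 = 1 hour of slack.

1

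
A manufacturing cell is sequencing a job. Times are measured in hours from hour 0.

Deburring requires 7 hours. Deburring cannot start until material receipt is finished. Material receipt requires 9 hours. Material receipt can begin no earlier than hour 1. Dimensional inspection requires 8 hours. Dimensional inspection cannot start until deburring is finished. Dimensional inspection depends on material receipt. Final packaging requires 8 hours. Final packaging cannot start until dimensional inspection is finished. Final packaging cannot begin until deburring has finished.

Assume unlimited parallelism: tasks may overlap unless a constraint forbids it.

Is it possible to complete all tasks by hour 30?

No

After its own release at hour 1, material receipt can start at hour 1 and finishes at hour 10.
Deburring waits on material receipt (finishes hour 10), so it starts at hour 10 and finishes at 10 + 7 = hour 17.
Dimensional inspection cannot start until deburring (finishes hour 17); material receipt (finishes hour 10). The controlling bound is hour 17, so dimensional inspection finishes at 17 + 8 = hour 25.
Final packaging needs all of dimensional inspection (finishes hour 25); deburring (finishes hour 17). That puts its earliest start at hour 25; it finishes at 25 + 8 = hour 33.
The earliest everything can be done is hour 33, which is after the deadline of 30, so it is not possible.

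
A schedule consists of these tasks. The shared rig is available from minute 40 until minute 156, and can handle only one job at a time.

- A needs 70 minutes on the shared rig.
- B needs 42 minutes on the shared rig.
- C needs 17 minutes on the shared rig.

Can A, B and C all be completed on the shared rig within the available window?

The shared rig window is 156 − 40 = 116 minutes.
Running back to back, the jobs need 70 + 42 + 17 = 129 minutes on the shared rig.
Since 129 > 116, they cannot all fit.

No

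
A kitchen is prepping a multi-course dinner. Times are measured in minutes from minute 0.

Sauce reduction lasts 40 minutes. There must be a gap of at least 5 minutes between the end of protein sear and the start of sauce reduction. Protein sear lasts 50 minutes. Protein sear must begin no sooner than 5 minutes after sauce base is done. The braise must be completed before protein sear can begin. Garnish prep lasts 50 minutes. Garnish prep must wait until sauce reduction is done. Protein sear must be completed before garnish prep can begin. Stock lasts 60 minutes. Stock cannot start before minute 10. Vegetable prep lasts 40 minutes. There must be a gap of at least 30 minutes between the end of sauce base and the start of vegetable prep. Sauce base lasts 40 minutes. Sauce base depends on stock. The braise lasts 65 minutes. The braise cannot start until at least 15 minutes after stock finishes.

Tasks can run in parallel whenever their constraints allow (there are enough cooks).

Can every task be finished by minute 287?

After its own release at minute 10, stock can start at minute 10 and finishes at minute 70.
After stock (finishes minute 70, plus 15-minute gap → minute 85), the braise can start at minute 85 and finishes at minute 150.
After stock (finishes minute 70), sauce base can start at minute 70 and finishes at minute 110.
Vegetable prep cannot begin until sauce base (finishes minute 110, plus 30-minute gap → minute 140). It runs from minute 140 to 140 + 40 = minute 180.
Protein sear has to wait for sauce base (finishes minute 110, plus 5-minute gap → minute 115); the braise (finishes minute 150). The latest of these is minute 150, so protein sear runs minute 150 to 150 + 50 = minute 200.
Sauce reduction cannot begin until protein sear (finishes minute 200, plus 5-minute gap → minute 205). It runs from minute 205 to 205 + 40 = minute 245.
For garnish prep: sauce reduction (finishes minute 245); protein sear (finishes minute 200). Taking the maximum gives a start of minute 245, and it finishes at 245 + 50 = minute 295.
The earliest everything can be done is minute 295, which is after the deadline of 287, so it is not possible.

No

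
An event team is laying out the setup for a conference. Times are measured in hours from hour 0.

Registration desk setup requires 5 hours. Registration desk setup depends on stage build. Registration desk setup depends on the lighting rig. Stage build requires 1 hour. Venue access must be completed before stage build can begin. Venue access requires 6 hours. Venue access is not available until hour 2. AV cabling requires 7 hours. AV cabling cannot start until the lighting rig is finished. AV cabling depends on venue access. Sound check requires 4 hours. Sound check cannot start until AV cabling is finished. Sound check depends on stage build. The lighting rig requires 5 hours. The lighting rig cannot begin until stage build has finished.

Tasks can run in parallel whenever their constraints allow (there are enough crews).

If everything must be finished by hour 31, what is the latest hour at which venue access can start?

To finish by hour 31, sound check (duration 4) must start no later than hour 27.
Since sound check (must start by hour 27) depends on it, AV cabling must finish by hour 27. Backing off its 7-hour duration gives a latest start of hour 20.
Registration desk setup must finish by hour 31; it takes 5 hours, so it must start by 31 − 5 = hour 26.
The lighting rig feeds AV cabling (must start by hour 20); registration desk setup (must start by hour 26). Taking the minimum, the lighting rig must finish by hour 20 and start by 20 − 5 = hour 15.
For stage build: the lighting rig (must start by hour 15); registration desk setup (must start by hour 26); sound check (must start by hour 27). The most restrictive is hour 15; with a 1-hour duration, stage build must start by hour 14.
Venue access feeds stage build (must start by hour 14); AV cabling (must start by hour 20). Taking the minimum, venue access must finish by hour 14 and start by 14 − 6 = hour 8.

8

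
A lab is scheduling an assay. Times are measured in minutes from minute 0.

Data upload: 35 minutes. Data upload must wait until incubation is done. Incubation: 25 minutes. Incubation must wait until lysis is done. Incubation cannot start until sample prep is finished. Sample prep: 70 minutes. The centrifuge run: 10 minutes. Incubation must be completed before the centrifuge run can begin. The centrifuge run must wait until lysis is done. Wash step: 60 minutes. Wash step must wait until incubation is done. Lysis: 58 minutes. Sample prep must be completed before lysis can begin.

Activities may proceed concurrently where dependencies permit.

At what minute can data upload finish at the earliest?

188

Sample prep can start immediately at minute 0; it finishes at minute 70.
After sample prep (finishes minute 70), lysis can start at minute 70 and finishes at minute 128.
Incubation has to wait for lysis (finishes minute 128); sample prep (finishes minute 70). The latest of these is minute 128, so incubation runs minute 128 to 128 + 25 = minute 153.
Data upload waits on incubation (finishes minute 153), so it starts at minute 153 and finishes at 153 + 35 = minute 188.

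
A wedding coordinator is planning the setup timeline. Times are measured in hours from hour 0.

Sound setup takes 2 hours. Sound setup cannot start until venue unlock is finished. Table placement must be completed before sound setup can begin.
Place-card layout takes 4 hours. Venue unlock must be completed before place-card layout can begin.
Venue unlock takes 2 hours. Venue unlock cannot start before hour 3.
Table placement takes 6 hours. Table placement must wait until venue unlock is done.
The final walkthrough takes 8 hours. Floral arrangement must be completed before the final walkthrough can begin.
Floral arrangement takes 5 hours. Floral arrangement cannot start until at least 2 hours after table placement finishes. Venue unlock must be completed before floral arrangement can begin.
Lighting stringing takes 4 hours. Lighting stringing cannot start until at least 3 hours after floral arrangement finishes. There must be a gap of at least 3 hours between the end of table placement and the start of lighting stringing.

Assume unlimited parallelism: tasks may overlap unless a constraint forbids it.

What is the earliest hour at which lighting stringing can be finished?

25

After its own release at hour 3, venue unlock can start at hour 3 and finishes at hour 5.
Table placement cannot begin until venue unlock (finishes hour 5). It runs from hour 5 to 5 + 6 = hour 11.
Floral arrangement needs all of table placement (finishes hour 11, plus 2-hour gap → hour 13); venue unlock (finishes hour 5). That puts its earliest start at hour 13; it finishes at 13 + 5 = hour 18.
Lighting stringing has to wait for floral arrangement (finishes hour 18, plus 3-hour gap → hour 21); table placement (finishes hour 11, plus 3-hour gap → hour 14). The latest of these is hour 21, so lighting stringing runs hour 21 to 21 + 4 = hour 25.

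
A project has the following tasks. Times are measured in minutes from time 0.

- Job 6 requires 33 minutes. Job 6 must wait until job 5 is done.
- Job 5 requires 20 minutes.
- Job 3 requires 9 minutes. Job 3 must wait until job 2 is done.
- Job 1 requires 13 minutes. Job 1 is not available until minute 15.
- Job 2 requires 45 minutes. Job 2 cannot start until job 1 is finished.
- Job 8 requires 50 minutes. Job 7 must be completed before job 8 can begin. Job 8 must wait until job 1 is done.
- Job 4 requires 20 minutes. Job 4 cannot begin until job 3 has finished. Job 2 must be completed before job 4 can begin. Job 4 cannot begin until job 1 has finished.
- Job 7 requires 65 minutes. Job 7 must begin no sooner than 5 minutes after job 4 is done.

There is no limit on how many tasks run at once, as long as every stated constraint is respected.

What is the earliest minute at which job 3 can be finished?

Job 1 waits on its own release at minute 15, so it starts at minute 15 and finishes at 15 + 13 = minute 28.
After job 1 (finishes minute 28), job 2 can start at minute 28 and finishes at minute 73.
After job 2 (finishes minute 73), job 3 can start at minute 73 and finishes at minute 82.

82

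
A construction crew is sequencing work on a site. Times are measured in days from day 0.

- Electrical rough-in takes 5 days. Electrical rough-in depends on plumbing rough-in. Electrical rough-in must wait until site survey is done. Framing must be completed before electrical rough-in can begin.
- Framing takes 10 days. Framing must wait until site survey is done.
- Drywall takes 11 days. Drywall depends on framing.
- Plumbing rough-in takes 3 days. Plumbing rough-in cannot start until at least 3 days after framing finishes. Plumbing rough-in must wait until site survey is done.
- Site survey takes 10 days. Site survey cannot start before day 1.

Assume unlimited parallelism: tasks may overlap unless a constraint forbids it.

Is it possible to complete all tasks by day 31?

Site survey waits on its own release at day 1, so it starts at day 1 and finishes at 1 + 10 = day 11.
Framing cannot begin until site survey (finishes day 11). It runs from day 11 to 11 + 10 = day 21.
After framing (finishes day 21), drywall can start at day 21 and finishes at day 32.
Plumbing rough-in needs all of framing (finishes day 21, plus 3-day gap → day 24); site survey (finishes day 11). That puts its earliest start at day 24; it finishes at 24 + 3 = day 27.
Electrical rough-in has to wait for plumbing rough-in (finishes day 27); site survey (finishes day 11); framing (finishes day 21). The latest of these is day 27, so electrical rough-in runs day 27 to 27 + 5 = day 32.
The earliest everything can be done is day 32, which is after the deadline of 31, so it is not possible.

No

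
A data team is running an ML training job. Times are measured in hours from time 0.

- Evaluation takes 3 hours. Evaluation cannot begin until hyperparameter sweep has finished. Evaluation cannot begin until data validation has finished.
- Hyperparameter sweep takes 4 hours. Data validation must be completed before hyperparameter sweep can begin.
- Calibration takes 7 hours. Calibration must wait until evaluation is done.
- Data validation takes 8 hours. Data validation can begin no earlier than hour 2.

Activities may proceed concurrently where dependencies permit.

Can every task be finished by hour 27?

Yes

Data validation cannot begin until its own release at hour 2. It runs from hour 2 to 2 + 8 = hour 10.
After data validation (finishes hour 10), hyperparameter sweep can start at hour 10 and finishes at hour 14.
For evaluation: hyperparameter sweep (finishes hour 14); data validation (finishes hour 10). Taking the maximum gives a start of hour 14, and it finishes at 14 + 3 = hour 17.
Calibration waits on evaluation (finishes hour 17), so it starts at hour 17 and finishes at 17 + 7 = hour 24.
Every task is finished by hour 24, which is no later than the deadline of 27, so the schedule is feasible.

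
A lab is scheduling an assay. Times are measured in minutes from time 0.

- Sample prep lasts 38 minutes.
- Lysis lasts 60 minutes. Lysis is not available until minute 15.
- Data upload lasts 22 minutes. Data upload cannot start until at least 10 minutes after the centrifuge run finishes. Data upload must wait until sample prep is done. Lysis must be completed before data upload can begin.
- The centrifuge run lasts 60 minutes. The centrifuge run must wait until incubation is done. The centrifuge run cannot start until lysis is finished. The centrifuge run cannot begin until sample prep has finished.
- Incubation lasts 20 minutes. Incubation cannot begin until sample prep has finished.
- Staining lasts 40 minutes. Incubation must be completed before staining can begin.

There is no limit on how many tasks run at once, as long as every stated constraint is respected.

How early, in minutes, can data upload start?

145

Lysis cannot begin until its own release at minute 15. It runs from minute 15 to 15 + 60 = minute 75.
Nothing blocks sample prep, so it runs from minute 0 to minute 38.
After sample prep (finishes minute 38), incubation can start at minute 38 and finishes at minute 58.
The centrifuge run has to wait for incubation (finishes minute 58); lysis (finishes minute 75); sample prep (finishes minute 38). The latest of these is minute 75, so the centrifuge run runs minute 75 to 75 + 60 = minute 135.
Data upload waits on the centrifuge run (finishes minute 135, plus 10-minute gap → minute 145); sample prep (finishes minute 38); lysis (finishes minute 75). The latest of these is minute 145, which is the earliest data upload can start.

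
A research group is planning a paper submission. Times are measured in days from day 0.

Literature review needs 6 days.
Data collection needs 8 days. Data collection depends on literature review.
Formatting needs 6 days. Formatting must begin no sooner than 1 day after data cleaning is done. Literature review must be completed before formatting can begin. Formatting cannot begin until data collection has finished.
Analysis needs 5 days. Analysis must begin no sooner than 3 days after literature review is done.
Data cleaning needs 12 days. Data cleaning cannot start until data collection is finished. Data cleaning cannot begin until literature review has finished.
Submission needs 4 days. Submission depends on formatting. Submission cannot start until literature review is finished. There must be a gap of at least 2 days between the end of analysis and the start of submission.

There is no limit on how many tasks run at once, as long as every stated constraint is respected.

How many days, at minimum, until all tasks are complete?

37

Nothing blocks literature review, so it runs from day 0 to day 6.
Analysis cannot begin until literature review (finishes day 6, plus 3-day gap → day 9). It runs from day 9 to 9 + 5 = day 14.
Data collection cannot begin until literature review (finishes day 6). It runs from day 6 to 6 + 8 = day 14.
For data cleaning: data collection (finishes day 14); literature review (finishes day 6). Taking the maximum gives a start of day 14, and it finishes at 14 + 12 = day 26.
Formatting needs all of data cleaning (finishes day 26, plus 1-day gap → day 27); literature review (finishes day 6); data collection (finishes day 14). That puts its earliest start at day 27; it finishes at 27 + 6 = day 33.
Submission needs all of formatting (finishes day 33); literature review (finishes day 6); analysis (finishes day 14, plus 2-day gap → day 16). That puts its earliest start at day 33; it finishes at 33 + 4 = day 37.
All tasks are finished once the last one completes. Finish times: Literature review at 6, Data collection at 14, Data cleaning at 26, Analysis at 14, Formatting at 33, Submission at 37. The latest is day 37.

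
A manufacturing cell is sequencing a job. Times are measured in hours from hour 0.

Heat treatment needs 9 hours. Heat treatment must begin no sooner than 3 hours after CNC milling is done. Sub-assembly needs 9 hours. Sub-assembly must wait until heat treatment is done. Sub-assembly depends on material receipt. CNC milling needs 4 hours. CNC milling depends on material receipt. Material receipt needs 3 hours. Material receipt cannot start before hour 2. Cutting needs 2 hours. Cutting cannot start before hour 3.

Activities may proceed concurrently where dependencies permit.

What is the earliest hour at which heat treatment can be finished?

21

Material receipt cannot begin until its own release at hour 2. It runs from hour 2 to 2 + 3 = hour 5.
After material receipt (finishes hour 5), CNC milling can start at hour 5 and finishes at hour 9.
Heat treatment cannot begin until CNC milling (finishes hour 9, plus 3-hour gap → hour 12). It runs from hour 12 to 12 + 9 = hour 21.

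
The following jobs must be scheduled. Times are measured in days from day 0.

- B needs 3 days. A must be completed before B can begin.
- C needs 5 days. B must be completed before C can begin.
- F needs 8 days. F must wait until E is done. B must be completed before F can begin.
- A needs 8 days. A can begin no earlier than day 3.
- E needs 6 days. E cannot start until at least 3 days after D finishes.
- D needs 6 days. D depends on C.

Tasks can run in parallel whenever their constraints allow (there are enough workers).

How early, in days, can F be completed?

42

A waits on its own release at day 3, so it starts at day 3 and finishes at 3 + 8 = day 11.
B cannot begin until A (finishes day 11). It runs from day 11 to 11 + 3 = day 14.
After B (finishes day 14), C can start at day 14 and finishes at day 19.
D cannot begin until C (finishes day 19). It runs from day 19 to 19 + 6 = day 25.
After D (finishes day 25, plus 3-day gap → day 28), E can start at day 28 and finishes at day 34.
For F: E (finishes day 34); B (finishes day 14). Taking the maximum gives a start of day 34, and it finishes at 34 + 8 = day 42.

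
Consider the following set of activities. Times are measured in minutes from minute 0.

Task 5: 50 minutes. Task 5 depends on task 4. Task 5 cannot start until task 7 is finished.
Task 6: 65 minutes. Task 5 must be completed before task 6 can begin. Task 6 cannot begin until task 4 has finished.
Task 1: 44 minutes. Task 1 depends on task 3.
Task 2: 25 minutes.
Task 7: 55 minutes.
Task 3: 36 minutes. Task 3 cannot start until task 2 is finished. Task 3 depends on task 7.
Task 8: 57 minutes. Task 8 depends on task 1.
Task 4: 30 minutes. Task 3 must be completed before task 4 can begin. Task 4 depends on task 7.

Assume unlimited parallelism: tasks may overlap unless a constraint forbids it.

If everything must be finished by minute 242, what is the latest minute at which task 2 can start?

36

Task 8 must finish by minute 242; it takes 57 minutes, so it must start by 242 − 57 = minute 185.
Task 1 feeds into task 8 (must start by minute 185); so task 1 must finish by minute 185 and therefore start by minute 141.
Nothing follows task 6; the deadline of minute 242 is its only limit. It must start by 242 − 65 = minute 177.
Since task 6 (must start by minute 177) depends on it, task 5 must finish by minute 177. Backing off its 50-minute duration gives a latest start of minute 127.
Task 4 has several dependents: task 5 (must start by minute 127); task 6 (must start by minute 177). The earliest of those limits is minute 127, so task 4 must start by 127 − 30 = minute 97.
For task 3: task 1 (must start by minute 141); task 4 (must start by minute 97). The most restrictive is minute 97; with a 36-minute duration, task 3 must start by minute 61.
Task 2 must finish before task 3 (must start by minute 61). With a 25-minute duration, task 2 must start by 61 − 25 = minute 36.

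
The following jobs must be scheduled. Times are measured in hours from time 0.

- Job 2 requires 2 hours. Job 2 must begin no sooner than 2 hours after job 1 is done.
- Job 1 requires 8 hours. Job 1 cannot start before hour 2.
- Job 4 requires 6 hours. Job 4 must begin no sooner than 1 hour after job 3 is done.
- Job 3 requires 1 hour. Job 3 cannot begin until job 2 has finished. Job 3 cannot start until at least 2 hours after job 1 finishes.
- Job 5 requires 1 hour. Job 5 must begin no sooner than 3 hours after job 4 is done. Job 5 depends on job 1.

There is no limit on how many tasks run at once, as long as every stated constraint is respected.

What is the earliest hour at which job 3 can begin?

14

After its own release at hour 2, job 1 can start at hour 2 and finishes at hour 10.
After job 1 (finishes hour 10, plus 2-hour gap → hour 12), job 2 can start at hour 12 and finishes at hour 14.
Job 3 waits on job 2 (finishes hour 14); job 1 (finishes hour 10, plus 2-hour gap → hour 12). The latest of these is hour 14, which is the earliest job 3 can start.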